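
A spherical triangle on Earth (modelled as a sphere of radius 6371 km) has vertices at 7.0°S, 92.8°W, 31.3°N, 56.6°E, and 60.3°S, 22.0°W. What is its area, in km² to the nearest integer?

112383155 km²

Side lengths (central angles): a = 1.9472, b = 1.2999, c = 2.4870 rad; semiperimeter s = 2.8671.
By l'Huilier's theorem, tan(E/4) = √[tan(s/2) tan((s−a)/2) tan((s−b)/2) tan((s−c)/2)], giving spherical excess E = 2.7688 rad.
Area = E·R² = 2.7688 × (6371)² ≈ 112383155 km².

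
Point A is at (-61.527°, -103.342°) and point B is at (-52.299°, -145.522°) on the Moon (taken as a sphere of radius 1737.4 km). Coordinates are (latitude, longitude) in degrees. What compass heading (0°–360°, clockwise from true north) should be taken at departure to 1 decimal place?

Δλ = -42.180° = -0.7362 rad.
y = sin Δλ · cos φ₂ = (-0.6715)(0.6115) = -0.4106
x = cos φ₁ sin φ₂ − sin φ₁ cos φ₂ cos Δλ = (0.4767)(-0.7912) − (-0.8790)(0.6115)(0.7410) = 0.0212
θ = atan2(y, x) = -87.05°; adding 360° gives 272.9°.

272.9°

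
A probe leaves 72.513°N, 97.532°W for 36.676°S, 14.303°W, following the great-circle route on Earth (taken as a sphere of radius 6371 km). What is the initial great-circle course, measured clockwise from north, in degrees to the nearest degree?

Δλ = 83.229° = 1.4526 rad.
y = sin Δλ · cos φ₂ = (0.9930)(0.8020) = 0.7964
x = cos φ₁ sin φ₂ − sin φ₁ cos φ₂ cos Δλ = (0.3005)(-0.5973) − (0.9538)(0.8020)(0.1179) = -0.2697
θ = atan2(y, x) = 108.71°, so the bearing is 109°.

109°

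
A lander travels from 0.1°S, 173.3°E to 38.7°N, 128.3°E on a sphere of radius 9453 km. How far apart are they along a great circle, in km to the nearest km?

9335 km

With latitudes φ₁ = -0.100°, φ₂ = 38.700° and longitude difference Δλ = -45.000°:
cos c = sin φ₁ sin φ₂ + cos φ₁ cos φ₂ cos Δλ = (-0.0017)(0.6252) + (1.0000)(0.7804)(0.7071) = 0.55076,
so c = arccos(0.55076) = 0.98753 rad.
Distance = R·c = 9453 × 0.9875 ≈ 9335 km.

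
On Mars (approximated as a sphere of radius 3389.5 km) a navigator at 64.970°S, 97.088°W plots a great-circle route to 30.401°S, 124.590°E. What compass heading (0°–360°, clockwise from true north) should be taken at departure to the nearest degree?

216°

With φ₁ = -1.1339, φ₂ = -0.5306, Δλ = -2.4142 rad, the forward-azimuth formula gives
θ = atan2( sin Δλ cos φ₂ , cos φ₁ sin φ₂ − sin φ₁ cos φ₂ cos Δλ ) = atan2(-0.5735, -0.7978) = -144.29°.
Adding 360° brings this into [0°, 360°): 216°.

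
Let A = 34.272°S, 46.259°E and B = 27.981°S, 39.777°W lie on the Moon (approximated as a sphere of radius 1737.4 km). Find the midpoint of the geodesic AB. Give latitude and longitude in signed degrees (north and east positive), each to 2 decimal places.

-39.54°, 1.47°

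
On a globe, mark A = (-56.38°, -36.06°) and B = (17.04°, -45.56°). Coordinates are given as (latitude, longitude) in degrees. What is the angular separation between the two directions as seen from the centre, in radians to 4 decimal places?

In radians: φ₁ = -0.9840, φ₂ = 0.2974, Δλ = -9.500° = -0.1658 rad.
cos c = sin φ₁ sin φ₂ + cos φ₁ cos φ₂ cos Δλ = (-0.8327)(0.2930) + (0.5537)(0.9561)(0.9863) = 0.27809,
so c = arccos(0.27809) = 1.28899 rad.
So the angular separation is 1.2890 rad.

1.2890 rad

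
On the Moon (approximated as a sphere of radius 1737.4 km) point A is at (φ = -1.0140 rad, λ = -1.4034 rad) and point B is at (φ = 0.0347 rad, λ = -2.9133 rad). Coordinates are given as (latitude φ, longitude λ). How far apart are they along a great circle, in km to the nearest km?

With latitudes φ₁ = -58.098°, φ₂ = 1.988° and longitude difference Δλ = -86.511°:
cos c = sin φ₁ sin φ₂ + cos φ₁ cos φ₂ cos Δλ = (-0.8490)(0.0347) + (0.5285)(0.9994)(0.0609) = 0.00269,
so c = arccos(0.00269) = 1.56811 rad.
Distance = R·c = 1737.4 × 1.5681 ≈ 2724 km.

2724 km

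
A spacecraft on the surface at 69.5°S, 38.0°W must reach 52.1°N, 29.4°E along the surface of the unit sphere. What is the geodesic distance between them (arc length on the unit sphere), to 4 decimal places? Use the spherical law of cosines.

2.2869

Let φ₁ = -1.2130 rad, φ₂ = 0.9093 rad, and Δλ = 1.1764 rad.
cos c = sin φ₁ sin φ₂ + cos φ₁ cos φ₂ cos Δλ = (-0.9367)(0.7891) + (0.3502)(0.6143)(0.3843) = -0.65644,
so c = arccos(-0.65644) = 2.28689 rad.
On the unit sphere the arc length equals the central angle: 2.2869.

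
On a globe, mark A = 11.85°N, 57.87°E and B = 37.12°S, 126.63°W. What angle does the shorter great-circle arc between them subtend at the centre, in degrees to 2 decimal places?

154.41°

In radians: φ₁ = 0.2068, φ₂ = -0.6479, Δλ = 175.500° = 3.0631 rad.
cos c = sin φ₁ sin φ₂ + cos φ₁ cos φ₂ cos Δλ = (0.2054)(-0.6035) + (0.9787)(0.7974)(-0.9969) = -0.90190,
so c = arccos(-0.90190) = 2.69495 rad.
So the angular separation is 154.41°.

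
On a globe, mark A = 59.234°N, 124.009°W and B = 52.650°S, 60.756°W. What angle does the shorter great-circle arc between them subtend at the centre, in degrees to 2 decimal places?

In radians: φ₁ = 1.0338, φ₂ = -0.9189, Δλ = 63.253° = 1.1040 rad.
cos c = sin φ₁ sin φ₂ + cos φ₁ cos φ₂ cos Δλ = (0.8593)(-0.7949) + (0.5115)(0.6067)(0.4501) = -0.54340,
so c = arccos(-0.54340) = 2.14528 rad.
So the angular separation is 122.92°.

122.92°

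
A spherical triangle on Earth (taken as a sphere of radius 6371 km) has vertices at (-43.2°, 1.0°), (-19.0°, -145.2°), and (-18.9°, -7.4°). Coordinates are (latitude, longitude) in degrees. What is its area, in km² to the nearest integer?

25210035 km²

Side lengths (central angles): a = 2.1618, b = 0.4418, c = 1.9283 rad; semiperimeter s = 2.2659.
By l'Huilier's theorem, tan(E/4) = √[tan(s/2) tan((s−a)/2) tan((s−b)/2) tan((s−c)/2)], giving spherical excess E = 0.6211 rad.
Area = E·R² = 0.6211 × (6371)² ≈ 25210035 km².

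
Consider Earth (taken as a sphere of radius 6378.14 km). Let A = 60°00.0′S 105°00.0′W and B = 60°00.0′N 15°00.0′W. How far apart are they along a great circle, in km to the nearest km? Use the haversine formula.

15428 km

Let φ₁ = -1.0472 rad, φ₂ = 1.0472 rad, and Δλ = 1.5708 rad.
Haversine: a = sin²(Δφ/2) + cos φ₁ cos φ₂ sin²(Δλ/2) = 0.7500 + (0.5000)(0.5000)(0.5000) = 0.87500.
Central angle c = 2·arcsin(√a) = 2.41886 rad.
Distance = R·c = 6378.14 × 2.4189 ≈ 15428 km.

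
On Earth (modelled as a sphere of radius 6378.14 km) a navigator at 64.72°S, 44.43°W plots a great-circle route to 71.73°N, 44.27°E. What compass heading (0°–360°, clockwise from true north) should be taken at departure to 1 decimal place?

Δλ = 88.700° = 1.5481 rad.
y = sin Δλ · cos φ₂ = (0.9997)(0.3135) = 0.3134
x = cos φ₁ sin φ₂ − sin φ₁ cos φ₂ cos Δλ = (0.4270)(0.9496) − (-0.9042)(0.3135)(0.0227) = 0.4119
θ = atan2(y, x) = 37.26°, so the bearing is 37.3°.

37.3°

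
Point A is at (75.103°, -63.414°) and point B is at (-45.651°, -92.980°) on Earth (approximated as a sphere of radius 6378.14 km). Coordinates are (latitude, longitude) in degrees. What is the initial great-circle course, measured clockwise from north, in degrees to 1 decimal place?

Δλ = -29.566° = -0.5160 rad.
y = sin Δλ · cos φ₂ = (-0.4934)(0.6990) = -0.3449
x = cos φ₁ sin φ₂ − sin φ₁ cos φ₂ cos Δλ = (0.2571)(-0.7151) − (0.9664)(0.6990)(0.8698) = -0.7714
θ = atan2(y, x) = -155.91°; adding 360° gives 204.1°.

204.1°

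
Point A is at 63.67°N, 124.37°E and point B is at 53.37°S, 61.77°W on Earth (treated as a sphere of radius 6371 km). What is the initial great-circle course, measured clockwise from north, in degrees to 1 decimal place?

Δλ = 173.860° = 3.0344 rad.
y = sin Δλ · cos φ₂ = (0.1070)(0.5966) = 0.0638
x = cos φ₁ sin φ₂ − sin φ₁ cos φ₂ cos Δλ = (0.4435)(-0.8025) − (0.8963)(0.5966)(-0.9943) = 0.1757
θ = atan2(y, x) = 19.96°, so the bearing is 20.0°.

20.0°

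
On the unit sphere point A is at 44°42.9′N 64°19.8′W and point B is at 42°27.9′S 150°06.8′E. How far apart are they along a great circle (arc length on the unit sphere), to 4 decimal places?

Let φ₁ = 0.7804 rad, φ₂ = -0.7412 rad, and Δλ = -2.5404 rad.
cos c = sin φ₁ sin φ₂ + cos φ₁ cos φ₂ cos Δλ = (0.7036)(-0.6751) + (0.7106)(0.7377)(-0.8247) = -0.90733,
so c = arccos(-0.90733) = 2.70768 rad.
On the unit sphere the arc length equals the central angle: 2.7077.

2.7077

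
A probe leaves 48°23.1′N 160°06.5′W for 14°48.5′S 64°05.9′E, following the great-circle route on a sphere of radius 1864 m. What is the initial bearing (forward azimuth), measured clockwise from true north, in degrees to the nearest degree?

With φ₁ = 0.8445, φ₂ = -0.2585, Δλ = -2.3700 rad, the forward-azimuth formula gives
θ = atan2( sin Δλ cos φ₂ , cos φ₁ sin φ₂ − sin φ₁ cos φ₂ cos Δλ ) = atan2(-0.6741, 0.3484) = -62.67°.
Adding 360° brings this into [0°, 360°): 297°.

297°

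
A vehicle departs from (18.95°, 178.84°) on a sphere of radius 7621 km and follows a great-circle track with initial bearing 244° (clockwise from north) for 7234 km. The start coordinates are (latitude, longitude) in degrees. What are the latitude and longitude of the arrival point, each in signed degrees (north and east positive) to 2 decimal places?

-8.51°, 131.21°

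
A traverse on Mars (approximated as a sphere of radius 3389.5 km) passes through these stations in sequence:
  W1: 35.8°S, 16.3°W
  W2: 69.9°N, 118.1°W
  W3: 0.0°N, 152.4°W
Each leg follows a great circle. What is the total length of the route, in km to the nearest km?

11881 km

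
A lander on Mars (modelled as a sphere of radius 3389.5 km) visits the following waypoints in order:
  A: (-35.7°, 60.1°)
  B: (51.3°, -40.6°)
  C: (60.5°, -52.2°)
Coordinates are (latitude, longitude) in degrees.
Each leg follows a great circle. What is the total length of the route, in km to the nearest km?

7961 km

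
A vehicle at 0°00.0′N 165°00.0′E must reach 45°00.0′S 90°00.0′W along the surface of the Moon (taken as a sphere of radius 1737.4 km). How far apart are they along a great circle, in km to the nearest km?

In radians: φ₁ = 0.0000, φ₂ = -0.7854, Δλ = 105.000° = 1.8326 rad.
Haversine: a = sin²(Δφ/2) + cos φ₁ cos φ₂ sin²(Δλ/2) = 0.1464 + (1.0000)(0.7071)(0.6294) = 0.59151.
Central angle c = 2·arcsin(√a) = 1.75485 rad.
Distance = R·c = 1737.4 × 1.7548 ≈ 3049 km.

3049 km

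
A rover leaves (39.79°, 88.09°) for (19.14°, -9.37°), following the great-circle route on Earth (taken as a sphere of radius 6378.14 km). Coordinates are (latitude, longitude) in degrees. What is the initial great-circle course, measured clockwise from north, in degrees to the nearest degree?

Δλ = -97.460° = -1.7010 rad.
y = sin Δλ · cos φ₂ = (-0.9915)(0.9447) = -0.9367
x = cos φ₁ sin φ₂ − sin φ₁ cos φ₂ cos Δλ = (0.7684)(0.3279) − (0.6400)(0.9447)(-0.1298) = 0.3304
θ = atan2(y, x) = -70.57°; adding 360° gives 289°.

289°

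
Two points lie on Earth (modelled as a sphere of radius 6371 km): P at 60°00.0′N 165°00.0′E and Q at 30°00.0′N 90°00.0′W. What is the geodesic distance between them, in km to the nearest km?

With latitudes φ₁ = 60.000°, φ₂ = 30.000° and longitude difference Δλ = 105.000°:
cos c = sin φ₁ sin φ₂ + cos φ₁ cos φ₂ cos Δλ = (0.8660)(0.5000) + (0.5000)(0.8660)(-0.2588) = 0.32094,
so c = arccos(0.32094) = 1.24407 rad.
Distance = R·c = 6371 × 1.2441 ≈ 7926 km.

7926 km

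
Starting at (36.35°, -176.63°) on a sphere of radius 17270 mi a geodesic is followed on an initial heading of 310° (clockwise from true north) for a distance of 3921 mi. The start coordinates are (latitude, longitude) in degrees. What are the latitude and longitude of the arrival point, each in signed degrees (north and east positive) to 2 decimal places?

43.95°, 169.51°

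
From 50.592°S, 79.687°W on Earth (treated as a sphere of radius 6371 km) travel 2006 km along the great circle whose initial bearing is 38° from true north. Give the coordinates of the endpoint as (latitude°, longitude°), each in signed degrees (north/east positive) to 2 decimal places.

-35.43°, -66.15°

Angular distance δ = d/R = 2006/6371 = 0.31486 rad; initial bearing θ = 0.6632 rad.
sin φ₂ = sin φ₁ cos δ + cos φ₁ sin δ cos θ = (-0.7726)(0.9508) + (0.6348)(0.3097)(0.7880) = -0.5797, so φ₂ = -35.43°.
Δλ = atan2(sin θ sin δ cos φ₁, cos δ − sin φ₁ sin φ₂) = atan2(0.1210, 0.5029) = 13.533°.
λ₂ = -79.687° + 13.533° = -66.15°.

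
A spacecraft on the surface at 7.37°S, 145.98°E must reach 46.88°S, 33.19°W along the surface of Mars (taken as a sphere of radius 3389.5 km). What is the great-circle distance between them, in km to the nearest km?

7439 km

In radians: φ₁ = -0.1286, φ₂ = -0.8182, Δλ = -179.170° = -3.1271 rad.
Haversine: a = sin²(Δφ/2) + cos φ₁ cos φ₂ sin²(Δλ/2) = 0.1142 + (0.9917)(0.6835)(0.9999) = 0.79209.
Central angle c = 2·arcsin(√a) = 2.19466 rad.
Distance = R·c = 3389.5 × 2.1947 ≈ 7439 km.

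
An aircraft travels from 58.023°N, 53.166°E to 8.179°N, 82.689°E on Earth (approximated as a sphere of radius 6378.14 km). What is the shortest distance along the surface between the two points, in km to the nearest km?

6097 km

With latitudes φ₁ = 58.023°, φ₂ = 8.179° and longitude difference Δλ = 29.523°:
cos c = sin φ₁ sin φ₂ + cos φ₁ cos φ₂ cos Δλ = (0.8483)(0.1423) + (0.5296)(0.9898)(0.8702) = 0.57681,
so c = arccos(0.57681) = 0.95598 rad.
Distance = R·c = 6378.14 × 0.9560 ≈ 6097 km.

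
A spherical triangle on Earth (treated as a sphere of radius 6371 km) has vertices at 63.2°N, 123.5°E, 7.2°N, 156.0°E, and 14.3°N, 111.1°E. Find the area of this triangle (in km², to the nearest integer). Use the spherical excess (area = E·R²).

Side lengths (central angles): a = 0.7785, b = 0.8669, c = 1.0597 rad; semiperimeter s = 1.3526.
By l'Huilier's theorem, tan(E/4) = √[tan(s/2) tan((s−a)/2) tan((s−b)/2) tan((s−c)/2)], giving spherical excess E = 0.3711 rad.
Area = E·R² = 0.3711 × (6371)² ≈ 15061353 km².

15061353 km²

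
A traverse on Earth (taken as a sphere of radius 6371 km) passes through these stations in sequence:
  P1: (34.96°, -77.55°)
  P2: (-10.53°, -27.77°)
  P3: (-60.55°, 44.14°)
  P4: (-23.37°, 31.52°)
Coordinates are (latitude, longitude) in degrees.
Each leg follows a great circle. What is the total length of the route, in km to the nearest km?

Leg P1→P2: central angle 1.1422 rad, distance 7277.1 km.
Leg P2→P3: central angle 1.2564 rad, distance 8004.6 km.
Leg P3→P4: central angle 0.6667 rad, distance 4247.9 km.
Total: 7277.1 + 8004.6 + 4247.9 ≈ 19530 km.

19530 km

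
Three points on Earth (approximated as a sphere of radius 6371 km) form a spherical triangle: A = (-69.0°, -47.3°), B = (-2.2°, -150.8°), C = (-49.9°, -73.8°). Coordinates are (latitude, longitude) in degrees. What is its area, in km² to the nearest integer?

Side lengths (central angles): a = 1.3958, b = 0.4009, c = 1.6186 rad; semiperimeter s = 1.7076.
By l'Huilier's theorem, tan(E/4) = √[tan(s/2) tan((s−a)/2) tan((s−b)/2) tan((s−c)/2)], giving spherical excess E = 0.3131 rad.
Area = E·R² = 0.3131 × (6371)² ≈ 12707927 km².

12707927 km²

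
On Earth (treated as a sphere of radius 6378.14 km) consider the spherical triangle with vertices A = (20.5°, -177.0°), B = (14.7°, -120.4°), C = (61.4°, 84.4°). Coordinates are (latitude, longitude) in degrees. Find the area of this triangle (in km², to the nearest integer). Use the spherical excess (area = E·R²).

33354130 km²

Side lengths (central angles): a = 1.7696, b = 1.3280, c = 0.9427 rad; semiperimeter s = 2.0202.
By l'Huilier's theorem, tan(E/4) = √[tan(s/2) tan((s−a)/2) tan((s−b)/2) tan((s−c)/2)], giving spherical excess E = 0.8199 rad.
Area = E·R² = 0.8199 × (6378.14)² ≈ 33354130 km².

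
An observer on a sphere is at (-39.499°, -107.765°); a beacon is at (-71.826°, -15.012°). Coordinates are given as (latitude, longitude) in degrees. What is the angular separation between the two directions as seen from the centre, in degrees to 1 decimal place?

Let φ₁ = -0.6894 rad, φ₂ = -1.2536 rad, and Δλ = 1.6188 rad.
Haversine: a = sin²(Δφ/2) + cos φ₁ cos φ₂ sin²(Δλ/2) = 0.0775 + (0.7716)(0.3119)(0.5240) = 0.20361.
Central angle c = 2·arcsin(√a) = 0.93630 rad.
So the angular separation is 53.6°.

53.6°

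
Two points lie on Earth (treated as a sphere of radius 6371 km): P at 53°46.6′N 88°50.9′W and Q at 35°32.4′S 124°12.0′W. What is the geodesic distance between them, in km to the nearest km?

With latitudes φ₁ = 53.777°, φ₂ = -35.540° and longitude difference Δλ = -35.352°:
Haversine: a = sin²(Δφ/2) + cos φ₁ cos φ₂ sin²(Δλ/2) = 0.4940 + (0.5909)(0.8137)(0.0922) = 0.53837.
Central angle c = 2·arcsin(√a) = 1.64761 rad.
Distance = R·c = 6371 × 1.6476 ≈ 10497 km.

10497 km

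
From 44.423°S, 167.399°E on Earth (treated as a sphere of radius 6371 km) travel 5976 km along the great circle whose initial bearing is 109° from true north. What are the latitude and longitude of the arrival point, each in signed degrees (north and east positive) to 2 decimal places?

-36.97°, -119.98°

Angular distance δ = d/R = 5976/6371 = 0.93800 rad; initial bearing θ = 1.9024 rad.
sin φ₂ = sin φ₁ cos δ + cos φ₁ sin δ cos θ = (-0.7000)(0.5914) + (0.7142)(0.8064)(-0.3256) = -0.6014, so φ₂ = -36.97°.
Δλ = atan2(sin θ sin δ cos φ₁, cos δ − sin φ₁ sin φ₂) = atan2(0.5445, 0.1704) = 72.622°.
λ₂ = 167.399° + 72.622° = 240.02° → -119.98° after wrapping to (−180°, 180°].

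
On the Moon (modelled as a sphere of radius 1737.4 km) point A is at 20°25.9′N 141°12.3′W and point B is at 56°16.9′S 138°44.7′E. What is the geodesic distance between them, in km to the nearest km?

In radians: φ₁ = 0.3566, φ₂ = -0.9823, Δλ = -80.050° = -1.3971 rad.
cos c = sin φ₁ sin φ₂ + cos φ₁ cos φ₂ cos Δλ = (0.3491)(-0.8318) + (0.9371)(0.5551)(0.1728) = -0.20048,
so c = arccos(-0.20048) = 1.77265 rad.
Distance = R·c = 1737.4 × 1.7726 ≈ 3080 km.

3080 km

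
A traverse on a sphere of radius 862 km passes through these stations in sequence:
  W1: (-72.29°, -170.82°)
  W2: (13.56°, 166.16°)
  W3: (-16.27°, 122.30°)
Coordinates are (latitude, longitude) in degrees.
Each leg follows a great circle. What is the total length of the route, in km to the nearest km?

2103 km

Leg W1→W2: central angle 1.5220 rad, distance 1311.9 km.
Leg W2→W3: central angle 0.9183 rad, distance 791.6 km.
Total: 1311.9 + 791.6 ≈ 2103 km.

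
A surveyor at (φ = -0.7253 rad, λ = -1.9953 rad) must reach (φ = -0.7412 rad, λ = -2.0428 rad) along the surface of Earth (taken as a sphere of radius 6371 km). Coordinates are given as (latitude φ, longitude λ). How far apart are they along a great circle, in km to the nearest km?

247 km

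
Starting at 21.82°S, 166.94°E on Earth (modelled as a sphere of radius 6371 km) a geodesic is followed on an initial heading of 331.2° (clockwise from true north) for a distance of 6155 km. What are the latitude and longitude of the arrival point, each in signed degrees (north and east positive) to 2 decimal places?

Angular distance δ = d/R = 6155/6371 = 0.96610 rad; initial bearing θ = 5.7805 rad.
sin φ₂ = sin φ₁ cos δ + cos φ₁ sin δ cos θ = (-0.3717)(0.5685) + (0.9284)(0.8227)(0.8763) = 0.4580, so φ₂ = 27.26°.
Δλ = atan2(sin θ sin δ cos φ₁, cos δ − sin φ₁ sin φ₂) = atan2(-0.3679, 0.7387) = -26.476°.
λ₂ = 166.940° − 26.476° = 140.46°.

27.26°, 140.46°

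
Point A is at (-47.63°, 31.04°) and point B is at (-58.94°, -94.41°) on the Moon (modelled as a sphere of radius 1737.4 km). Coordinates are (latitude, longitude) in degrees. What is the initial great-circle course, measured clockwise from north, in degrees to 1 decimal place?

207.8°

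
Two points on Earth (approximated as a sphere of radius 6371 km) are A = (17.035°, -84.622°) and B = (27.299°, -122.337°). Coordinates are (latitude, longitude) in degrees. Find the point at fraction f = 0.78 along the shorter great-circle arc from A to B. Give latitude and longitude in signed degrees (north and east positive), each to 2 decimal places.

25.86°, -113.56°

The central angle between A and B is δ = 0.6326 rad.
With f = 0.78, the slerp weights are sin((1−f)δ)/sin δ = 0.2346 and sin(fδ)/sin δ = 0.8011.
Weighted sum of the unit vectors: (0.2346)·(0.0896,-0.9519,0.2930) + (0.8011)·(-0.4753,-0.7508,0.4586) = (-0.3598, -0.8248, 0.4362).
Converting back: φ = atan2(z, √(x²+y²)) = 25.86°, λ = atan2(y, x) = -113.56°.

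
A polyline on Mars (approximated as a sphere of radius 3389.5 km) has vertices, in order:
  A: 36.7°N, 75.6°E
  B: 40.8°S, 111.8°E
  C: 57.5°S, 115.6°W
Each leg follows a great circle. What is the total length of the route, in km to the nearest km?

Leg A→B: central angle 1.4714 rad, distance 4987.2 km.
Leg B→C: central angle 1.2914 rad, distance 4377.2 km.
Total: 4987.2 + 4377.2 ≈ 9364 km.

9364 km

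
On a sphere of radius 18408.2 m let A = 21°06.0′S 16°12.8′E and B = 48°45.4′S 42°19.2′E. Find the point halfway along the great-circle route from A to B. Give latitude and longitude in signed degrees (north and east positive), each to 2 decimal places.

Central angle δ = 0.6041 rad. Interpolating on the sphere with fraction f = 0.5:
P = [sin((1−f)δ)·A + sin(fδ)·B] / sin δ = 0.5237·A + 0.5237·B in Cartesian coordinates,
giving P = (0.7245, 0.3689, -0.5823), i.e. latitude -35.61°, longitude 26.98°.

-35.61°, 26.98°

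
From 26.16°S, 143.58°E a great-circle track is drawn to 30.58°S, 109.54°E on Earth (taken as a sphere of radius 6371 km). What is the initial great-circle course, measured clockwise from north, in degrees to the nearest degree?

254°

With φ₁ = -0.4566, φ₂ = -0.5337, Δλ = -0.5941 rad, the forward-azimuth formula gives
θ = atan2( sin Δλ cos φ₂ , cos φ₁ sin φ₂ − sin φ₁ cos φ₂ cos Δλ ) = atan2(-0.4819, -0.1421) = -106.43°.
Adding 360° brings this into [0°, 360°): 254°.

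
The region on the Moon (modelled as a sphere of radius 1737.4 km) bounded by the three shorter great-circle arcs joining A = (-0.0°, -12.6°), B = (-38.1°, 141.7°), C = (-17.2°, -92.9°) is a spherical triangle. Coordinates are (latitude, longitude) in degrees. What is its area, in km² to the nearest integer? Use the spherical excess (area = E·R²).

7770093 km²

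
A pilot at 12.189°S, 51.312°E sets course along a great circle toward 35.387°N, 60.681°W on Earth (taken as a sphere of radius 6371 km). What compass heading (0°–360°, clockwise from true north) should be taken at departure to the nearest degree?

304°

With φ₁ = -0.2127, φ₂ = 0.6176, Δλ = -1.9546 rad, the forward-azimuth formula gives
θ = atan2( sin Δλ cos φ₂ , cos φ₁ sin φ₂ − sin φ₁ cos φ₂ cos Δλ ) = atan2(-0.7559, 0.5016) = -56.43°.
Adding 360° brings this into [0°, 360°): 304°.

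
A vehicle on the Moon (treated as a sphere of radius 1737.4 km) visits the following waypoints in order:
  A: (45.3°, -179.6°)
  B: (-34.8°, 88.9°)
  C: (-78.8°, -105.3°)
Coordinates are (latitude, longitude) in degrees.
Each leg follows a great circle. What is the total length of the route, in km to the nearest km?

5488 km

Leg A→B: central angle 2.0051 rad, distance 3483.7 km.
Leg B→C: central angle 1.1536 rad, distance 2004.2 km.
Total: 3483.7 + 2004.2 ≈ 5488 km.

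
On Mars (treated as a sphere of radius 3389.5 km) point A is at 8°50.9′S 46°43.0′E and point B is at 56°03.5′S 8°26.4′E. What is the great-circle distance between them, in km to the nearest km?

3307 km

With latitudes φ₁ = -8.848°, φ₂ = -56.058° and longitude difference Δλ = -38.277°:
cos c = sin φ₁ sin φ₂ + cos φ₁ cos φ₂ cos Δλ = (-0.1538)(-0.8296) + (0.9881)(0.5583)(0.7850) = 0.56071,
so c = arccos(0.56071) = 0.97555 rad.
Distance = R·c = 3389.5 × 0.9755 ≈ 3307 km.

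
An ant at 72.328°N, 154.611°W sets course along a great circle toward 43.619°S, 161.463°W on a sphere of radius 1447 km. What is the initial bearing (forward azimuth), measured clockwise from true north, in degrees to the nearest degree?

Δλ = -6.852° = -0.1196 rad.
y = sin Δλ · cos φ₂ = (-0.1193)(0.7239) = -0.0864
x = cos φ₁ sin φ₂ − sin φ₁ cos φ₂ cos Δλ = (0.3036)(-0.6899) − (0.9528)(0.7239)(0.9929) = -0.8943
θ = atan2(y, x) = -174.48°; adding 360° gives 186°.

186°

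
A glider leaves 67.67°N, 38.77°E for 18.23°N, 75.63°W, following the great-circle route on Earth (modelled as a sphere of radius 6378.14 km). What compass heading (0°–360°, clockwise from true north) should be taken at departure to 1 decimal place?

299.1°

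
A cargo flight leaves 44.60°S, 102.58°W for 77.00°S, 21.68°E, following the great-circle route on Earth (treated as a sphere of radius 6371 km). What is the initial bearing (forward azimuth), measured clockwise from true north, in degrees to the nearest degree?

167°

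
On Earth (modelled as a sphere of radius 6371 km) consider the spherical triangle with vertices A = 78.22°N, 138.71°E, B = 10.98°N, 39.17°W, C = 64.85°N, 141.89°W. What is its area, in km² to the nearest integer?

Side lengths (central angles): a = 1.4902, b = 0.4462, c = 1.5846 rad; semiperimeter s = 1.7605.
By l'Huilier's theorem, tan(E/4) = √[tan(s/2) tan((s−a)/2) tan((s−b)/2) tan((s−c)/2)], giving spherical excess E = 0.4217 rad.
Area = E·R² = 0.4217 × (6371)² ≈ 17115301 km².

17115301 km²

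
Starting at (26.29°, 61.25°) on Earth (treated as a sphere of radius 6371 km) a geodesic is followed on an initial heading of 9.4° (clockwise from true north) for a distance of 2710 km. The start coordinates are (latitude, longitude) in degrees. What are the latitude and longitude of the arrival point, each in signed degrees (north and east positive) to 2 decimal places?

Angular distance δ = d/R = 2710/6371 = 0.42536 rad; initial bearing θ = 0.1641 rad.
sin φ₂ = sin φ₁ cos δ + cos φ₁ sin δ cos θ = (0.4429)(0.9109) + (0.8966)(0.4127)(0.9866) = 0.7684, so φ₂ = 50.21°.
Δλ = atan2(sin θ sin δ cos φ₁, cos δ − sin φ₁ sin φ₂) = atan2(0.0604, 0.5705) = 6.046°.
λ₂ = 61.250° + 6.046° = 67.30°.

50.21°, 67.30°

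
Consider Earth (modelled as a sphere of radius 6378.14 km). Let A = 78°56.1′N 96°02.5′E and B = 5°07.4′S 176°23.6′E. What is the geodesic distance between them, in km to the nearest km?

10374 km

In radians: φ₁ = 1.3777, φ₂ = -0.0894, Δλ = 80.352° = 1.4024 rad.
Haversine: a = sin²(Δφ/2) + cos φ₁ cos φ₂ sin²(Δλ/2) = 0.4482 + (0.1919)(0.9960)(0.4162) = 0.52780.
Central angle c = 2·arcsin(√a) = 1.62643 rad.
Distance = R·c = 6378.14 × 1.6264 ≈ 10374 km.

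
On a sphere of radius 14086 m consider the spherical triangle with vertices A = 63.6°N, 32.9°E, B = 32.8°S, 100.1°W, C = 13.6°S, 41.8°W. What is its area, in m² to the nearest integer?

Side lengths (central angles): a = 0.9804, b = 1.6675, c = 2.4040 rad; semiperimeter s = 2.5260.
By l'Huilier's theorem, tan(E/4) = √[tan(s/2) tan((s−a)/2) tan((s−b)/2) tan((s−c)/2)], giving spherical excess E = 1.1392 rad.
Area = E·R² = 1.1392 × (14086)² ≈ 226031609 m².

226031609 m²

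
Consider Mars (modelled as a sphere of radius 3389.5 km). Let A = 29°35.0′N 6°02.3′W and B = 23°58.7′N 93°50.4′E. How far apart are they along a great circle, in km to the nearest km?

Let φ₁ = 0.5163 rad, φ₂ = 0.4185 rad, and Δλ = 1.7432 rad.
Haversine: a = sin²(Δφ/2) + cos φ₁ cos φ₂ sin²(Δλ/2) = 0.0024 + (0.8696)(0.9137)(0.5858) = 0.46784.
Central angle c = 2·arcsin(√a) = 1.50644 rad.
Distance = R·c = 3389.5 × 1.5064 ≈ 5106 km.

5106 km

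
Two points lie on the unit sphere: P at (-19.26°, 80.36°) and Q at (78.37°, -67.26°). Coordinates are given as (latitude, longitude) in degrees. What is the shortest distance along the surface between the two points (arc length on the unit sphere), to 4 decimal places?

2.0758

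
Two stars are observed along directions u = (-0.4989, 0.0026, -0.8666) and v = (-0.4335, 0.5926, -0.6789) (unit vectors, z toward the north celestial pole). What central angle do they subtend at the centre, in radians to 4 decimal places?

0.6331 rad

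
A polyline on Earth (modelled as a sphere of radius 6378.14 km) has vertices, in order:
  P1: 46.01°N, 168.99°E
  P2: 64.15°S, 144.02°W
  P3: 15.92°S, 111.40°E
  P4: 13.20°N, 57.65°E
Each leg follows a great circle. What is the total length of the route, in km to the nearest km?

Leg P1→P2: central angle 2.0274 rad, distance 12931.1 km.
Leg P2→P3: central angle 1.4290 rad, distance 9114.5 km.
Leg P3→P4: central angle 1.0576 rad, distance 6745.5 km.
Total: 12931.1 + 9114.5 + 6745.5 ≈ 28791 km.

28791 km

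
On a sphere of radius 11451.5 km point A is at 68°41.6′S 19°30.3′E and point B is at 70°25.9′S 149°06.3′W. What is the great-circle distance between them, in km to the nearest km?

8128 km

With latitudes φ₁ = -68.693°, φ₂ = -70.432° and longitude difference Δλ = -168.610°:
cos c = sin φ₁ sin φ₂ + cos φ₁ cos φ₂ cos Δλ = (-0.9316)(-0.9422) + (0.3634)(0.3349)(-0.9803) = 0.75854,
so c = arccos(0.75854) = 0.70973 rad.
Distance = R·c = 11451.5 × 0.7097 ≈ 8128 km.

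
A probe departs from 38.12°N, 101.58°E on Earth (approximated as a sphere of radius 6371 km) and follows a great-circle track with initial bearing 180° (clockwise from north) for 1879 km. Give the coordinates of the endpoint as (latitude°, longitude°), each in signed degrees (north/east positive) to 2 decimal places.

21.22°, 101.58°

Angular distance δ = d/R = 1879/6371 = 0.29493 rad; initial bearing θ = 3.1416 rad.
sin φ₂ = sin φ₁ cos δ + cos φ₁ sin δ cos θ = (0.6173)(0.9568) + (0.7867)(0.2907)(-1.0000) = 0.3620, so φ₂ = 21.22°.
Δλ = atan2(sin θ sin δ cos φ₁, cos δ − sin φ₁ sin φ₂) = atan2(0.0000, 0.7334) = 0.000°.
λ₂ = 101.580° + 0.000° = 101.58°.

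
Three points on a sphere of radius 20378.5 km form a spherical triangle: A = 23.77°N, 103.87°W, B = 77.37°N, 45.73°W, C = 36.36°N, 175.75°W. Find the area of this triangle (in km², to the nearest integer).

242132757 km²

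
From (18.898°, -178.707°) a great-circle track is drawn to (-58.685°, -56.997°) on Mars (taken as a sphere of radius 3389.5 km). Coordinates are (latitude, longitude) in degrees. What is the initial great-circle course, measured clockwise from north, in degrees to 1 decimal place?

With φ₁ = 0.3298, φ₂ = -1.0242, Δλ = 2.1242 rad, the forward-azimuth formula gives
θ = atan2( sin Δλ cos φ₂ , cos φ₁ sin φ₂ − sin φ₁ cos φ₂ cos Δλ ) = atan2(0.4422, -0.7198) = 148.44°.
So the initial bearing is 148.4°.

148.4°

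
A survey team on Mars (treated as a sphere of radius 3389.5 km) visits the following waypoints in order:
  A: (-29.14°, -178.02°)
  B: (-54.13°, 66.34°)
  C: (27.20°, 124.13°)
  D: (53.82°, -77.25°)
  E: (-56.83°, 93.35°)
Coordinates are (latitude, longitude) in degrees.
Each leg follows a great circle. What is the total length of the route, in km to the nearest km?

Leg A→B: central angle 1.3968 rad, distance 4734.4 km.
Leg B→C: central angle 1.6636 rad, distance 5638.6 km.
Leg C→D: central angle 1.6910 rad, distance 5731.8 km.
Leg D→E: central angle 3.0346 rad, distance 10285.8 km.
Total: 4734.4 + 5638.6 + 5731.8 + 10285.8 ≈ 26391 km.

26391 km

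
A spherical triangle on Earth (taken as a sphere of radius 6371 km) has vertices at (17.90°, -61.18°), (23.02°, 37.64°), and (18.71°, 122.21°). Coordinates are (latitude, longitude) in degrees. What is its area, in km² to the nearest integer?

Side lengths (central angles): a = 1.3613, b = 2.5000, c = 1.5849 rad; semiperimeter s = 2.7231.
By l'Huilier's theorem, tan(E/4) = √[tan(s/2) tan((s−a)/2) tan((s−b)/2) tan((s−c)/2)], giving spherical excess E = 1.9271 rad.
Area = E·R² = 1.9271 × (6371)² ≈ 78221500 km².

78221500 km²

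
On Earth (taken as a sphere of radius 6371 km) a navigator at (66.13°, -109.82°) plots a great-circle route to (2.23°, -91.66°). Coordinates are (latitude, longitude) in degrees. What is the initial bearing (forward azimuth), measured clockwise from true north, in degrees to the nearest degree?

With φ₁ = 1.1542, φ₂ = 0.0389, Δλ = 0.3170 rad, the forward-azimuth formula gives
θ = atan2( sin Δλ cos φ₂ , cos φ₁ sin φ₂ − sin φ₁ cos φ₂ cos Δλ ) = atan2(0.3114, -0.8525) = 159.93°.
So the initial bearing is 160°.

160°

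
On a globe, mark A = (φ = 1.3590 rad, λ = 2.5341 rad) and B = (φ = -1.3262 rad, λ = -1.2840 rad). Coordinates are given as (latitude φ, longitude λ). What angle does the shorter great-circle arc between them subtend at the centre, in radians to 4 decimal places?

2.9881 rad

Let φ₁ = 1.3590 rad, φ₂ = -1.3262 rad, and Δλ = 2.4651 rad.
Haversine: a = sin²(Δφ/2) + cos φ₁ cos φ₂ sin²(Δλ/2) = 0.9488 + (0.2102)(0.2422)(0.8899) = 0.99413.
Central angle c = 2·arcsin(√a) = 2.98815 rad.
So the angular separation is 2.9881 rad.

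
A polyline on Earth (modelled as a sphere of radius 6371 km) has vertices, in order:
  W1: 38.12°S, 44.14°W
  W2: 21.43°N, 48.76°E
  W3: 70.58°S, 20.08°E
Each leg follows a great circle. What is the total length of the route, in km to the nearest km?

Leg W1→W2: central angle 1.8365 rad, distance 11700.4 km.
Leg W2→W3: central angle 1.6439 rad, distance 10473.3 km.
Total: 11700.4 + 10473.3 ≈ 22174 km.

22174 km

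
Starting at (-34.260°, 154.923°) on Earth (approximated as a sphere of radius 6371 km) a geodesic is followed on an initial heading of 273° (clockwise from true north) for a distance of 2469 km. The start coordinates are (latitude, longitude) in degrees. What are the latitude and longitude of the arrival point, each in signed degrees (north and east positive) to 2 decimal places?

Angular distance δ = d/R = 2469/6371 = 0.38754 rad; initial bearing θ = 4.7647 rad.
sin φ₂ = sin φ₁ cos δ + cos φ₁ sin δ cos θ = (-0.5629)(0.9258) + (0.8265)(0.3779)(0.0523) = -0.5049, so φ₂ = -30.32°.
Δλ = atan2(sin θ sin δ cos φ₁, cos δ − sin φ₁ sin φ₂) = atan2(-0.3119, 0.6416) = -25.925°.
λ₂ = 154.923° − 25.925° = 129.00°.

-30.32°, 129.00°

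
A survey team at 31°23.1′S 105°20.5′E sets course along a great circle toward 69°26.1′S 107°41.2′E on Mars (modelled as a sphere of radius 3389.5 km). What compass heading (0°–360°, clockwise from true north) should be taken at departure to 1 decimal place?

Δλ = 2.345° = 0.0409 rad.
y = sin Δλ · cos φ₂ = (0.0409)(0.3513) = 0.0144
x = cos φ₁ sin φ₂ − sin φ₁ cos φ₂ cos Δλ = (0.8537)(-0.9363) − (-0.5208)(0.3513)(0.9992) = -0.6165
θ = atan2(y, x) = 178.66°, so the bearing is 178.7°.

178.7°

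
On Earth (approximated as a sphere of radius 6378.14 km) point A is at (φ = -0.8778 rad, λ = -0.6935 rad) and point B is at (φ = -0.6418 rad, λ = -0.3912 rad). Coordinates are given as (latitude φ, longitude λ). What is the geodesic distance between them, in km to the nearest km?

Let φ₁ = -0.8778 rad, φ₂ = -0.6418 rad, and Δλ = 0.3023 rad.
cos c = sin φ₁ sin φ₂ + cos φ₁ cos φ₂ cos Δλ = (-0.7693)(-0.5986) + (0.6388)(0.8010)(0.9547) = 0.94908,
so c = arccos(0.94908) = 0.32051 rad.
Distance = R·c = 6378.14 × 0.3205 ≈ 2044 km.

2044 km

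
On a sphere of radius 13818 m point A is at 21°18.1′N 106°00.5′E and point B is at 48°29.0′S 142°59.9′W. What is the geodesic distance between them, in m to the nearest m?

Let φ₁ = 0.3718 rad, φ₂ = -0.8462 rad, and Δλ = 1.9372 rad.
cos c = sin φ₁ sin φ₂ + cos φ₁ cos φ₂ cos Δλ = (0.3633)(-0.7488) + (0.9317)(0.6628)(-0.3583) = -0.49325,
so c = arccos(-0.49325) = 2.08662 rad.
Distance = R·c = 13818 × 2.0866 ≈ 28833 m.

28833 m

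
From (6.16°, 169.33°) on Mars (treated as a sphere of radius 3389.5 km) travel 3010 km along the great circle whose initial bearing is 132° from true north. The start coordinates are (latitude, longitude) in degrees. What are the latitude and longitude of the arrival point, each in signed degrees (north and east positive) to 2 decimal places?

-26.64°, -150.50°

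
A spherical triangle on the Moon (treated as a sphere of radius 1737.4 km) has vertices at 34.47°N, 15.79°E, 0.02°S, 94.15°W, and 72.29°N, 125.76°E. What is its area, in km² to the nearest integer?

4438350 km²

Side lengths (central angles): a = 1.8066, b = 1.1001, c = 1.8560 rad; semiperimeter s = 2.3814.
By l'Huilier's theorem, tan(E/4) = √[tan(s/2) tan((s−a)/2) tan((s−b)/2) tan((s−c)/2)], giving spherical excess E = 1.4704 rad.
Area = E·R² = 1.4704 × (1737.4)² ≈ 4438350 km².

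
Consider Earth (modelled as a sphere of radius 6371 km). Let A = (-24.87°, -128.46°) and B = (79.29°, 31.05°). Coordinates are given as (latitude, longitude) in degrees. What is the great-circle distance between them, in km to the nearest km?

With latitudes φ₁ = -24.870°, φ₂ = 79.290° and longitude difference Δλ = 159.510°:
cos c = sin φ₁ sin φ₂ + cos φ₁ cos φ₂ cos Δλ = (-0.4206)(0.9826) + (0.9073)(0.1858)(-0.9367) = -0.57117,
so c = arccos(-0.57117) = 2.17873 rad.
Distance = R·c = 6371 × 2.1787 ≈ 13881 km.

13881 km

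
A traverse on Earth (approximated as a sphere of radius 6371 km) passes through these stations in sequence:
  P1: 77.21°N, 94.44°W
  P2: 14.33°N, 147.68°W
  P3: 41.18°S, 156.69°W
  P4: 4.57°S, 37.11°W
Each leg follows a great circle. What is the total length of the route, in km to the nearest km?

25905 km

Leg P1→P2: central angle 1.1921 rad, distance 7594.7 km.
Leg P2→P3: central angle 0.9797 rad, distance 6241.7 km.
Leg P3→P4: central angle 1.8943 rad, distance 12068.6 km.
Total: 7594.7 + 6241.7 + 12068.6 ≈ 25905 km.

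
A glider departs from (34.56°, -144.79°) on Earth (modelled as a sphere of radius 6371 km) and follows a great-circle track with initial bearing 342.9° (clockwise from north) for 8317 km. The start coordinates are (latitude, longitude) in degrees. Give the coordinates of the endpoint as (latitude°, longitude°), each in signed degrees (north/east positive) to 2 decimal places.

Angular distance δ = d/R = 8317/6371 = 1.30545 rad; initial bearing θ = 5.9847 rad.
sin φ₂ = sin φ₁ cos δ + cos φ₁ sin δ cos θ = (0.5673)(0.2622) + (0.8235)(0.9650)(0.9558) = 0.9083, so φ₂ = 65.28°.
Δλ = atan2(sin θ sin δ cos φ₁, cos δ − sin φ₁ sin φ₂) = atan2(-0.2337, -0.2530) = -137.277°.
λ₂ = -144.790° − 137.277° = -282.07° → 77.93° after wrapping to (−180°, 180°].

65.28°, 77.93°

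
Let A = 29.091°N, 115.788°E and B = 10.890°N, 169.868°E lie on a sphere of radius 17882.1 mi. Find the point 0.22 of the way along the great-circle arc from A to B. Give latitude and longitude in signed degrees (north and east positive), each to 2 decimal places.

26.78°, 128.85°

Central angle δ = 0.9332 rad. Interpolating on the sphere with fraction f = 0.22:
P = [sin((1−f)δ)·A + sin(fδ)·B] / sin δ = 0.8280·A + 0.2537·B in Cartesian coordinates,
giving P = (-0.5600, 0.6953, 0.4505), i.e. latitude 26.78°, longitude 128.85°.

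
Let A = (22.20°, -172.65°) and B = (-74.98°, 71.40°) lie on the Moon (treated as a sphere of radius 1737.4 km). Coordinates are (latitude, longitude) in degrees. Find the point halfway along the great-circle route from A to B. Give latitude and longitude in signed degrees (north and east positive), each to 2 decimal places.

-34.83°, 171.35°

Central angle δ = 2.0600 rad. Interpolating on the sphere with fraction f = 0.5:
P = [sin((1−f)δ)·A + sin(fδ)·B] / sin δ = 0.9712·A + 0.9712·B in Cartesian coordinates,
giving P = (-0.8116, 0.1235, -0.5711), i.e. latitude -34.83°, longitude 171.35°.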